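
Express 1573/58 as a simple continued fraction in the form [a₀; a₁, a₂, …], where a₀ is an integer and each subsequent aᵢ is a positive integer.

[27; 8, 3, 2]

⌊1573/58⌋ = 27, remainder 7
⌊58/7⌋ = 8, remainder 2
⌊7/2⌋ = 3, remainder 1
⌊2/1⌋ = 2, remainder 0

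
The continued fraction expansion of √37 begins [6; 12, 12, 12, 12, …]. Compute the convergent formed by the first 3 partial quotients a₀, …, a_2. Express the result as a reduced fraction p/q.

882/145

Starting at the tail and folding back:
Start with 12.
12 + 1/(12/1) = 12 + 1/12 = 145/12
6 + 1/(145/12) = 6 + 12/145 = 882/145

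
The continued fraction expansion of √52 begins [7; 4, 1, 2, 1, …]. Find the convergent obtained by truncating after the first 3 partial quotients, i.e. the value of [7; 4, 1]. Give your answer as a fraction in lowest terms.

Start with 1.
4 + 1/(1/1) = 4 + 1/1 = 5/1
7 + 1/(5/1) = 7 + 1/5 = 36/5

36/5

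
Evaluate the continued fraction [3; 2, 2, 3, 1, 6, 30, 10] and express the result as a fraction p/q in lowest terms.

153658/45069

Compute successive convergents:
a_0 = 3: 3/1
a_1 = 2: 7/2
a_2 = 2: 17/5
a_3 = 3: 58/17
a_4 = 1: 75/22
a_5 = 6: 508/149
a_6 = 30: 15315/4492
a_7 = 10: 153658/45069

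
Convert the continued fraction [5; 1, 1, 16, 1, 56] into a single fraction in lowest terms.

Work from the innermost term outward:
Start with 56.
1 + 1/(56/1) = 1 + 1/56 = 57/56
16 + 1/(57/56) = 16 + 56/57 = 968/57
1 + 1/(968/57) = 1 + 57/968 = 1025/968
1 + 1/(1025/968) = 1 + 968/1025 = 1993/1025
5 + 1/(1993/1025) = 5 + 1025/1993 = 10990/1993

10990/1993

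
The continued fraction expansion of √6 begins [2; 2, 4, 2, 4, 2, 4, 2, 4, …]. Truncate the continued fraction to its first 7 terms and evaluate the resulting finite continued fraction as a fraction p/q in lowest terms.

2158/881

a_0 = 2: 2/1
a_1 = 2: 5/2
a_2 = 4: 22/9
a_3 = 2: 49/20
a_4 = 4: 218/89
a_5 = 2: 485/198
a_6 = 4: 2158/881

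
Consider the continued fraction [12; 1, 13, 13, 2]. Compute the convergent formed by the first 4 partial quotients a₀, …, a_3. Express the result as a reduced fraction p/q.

2366/183

Compute successive convergents:
a_0 = 12: 12/1
a_1 = 1: 13/1
a_2 = 13: 181/14
a_3 = 13: 2366/183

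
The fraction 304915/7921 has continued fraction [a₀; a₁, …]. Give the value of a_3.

⌊304915/7921⌋ = 38, remainder 3917
⌊7921/3917⌋ = 2, remainder 87
⌊3917/87⌋ = 45, remainder 2
⌊87/2⌋ = 43, remainder 1

43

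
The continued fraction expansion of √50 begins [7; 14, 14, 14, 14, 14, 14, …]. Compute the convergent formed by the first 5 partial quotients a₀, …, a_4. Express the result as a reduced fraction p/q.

a_0 = 7: 7/1
a_1 = 14: 99/14
a_2 = 14: 1393/197
a_3 = 14: 19601/2772
a_4 = 14: 275807/39005

275807/39005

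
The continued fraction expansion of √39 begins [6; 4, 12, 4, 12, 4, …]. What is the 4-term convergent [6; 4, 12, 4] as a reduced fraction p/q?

Start with 4.
12 + 1/(4/1) = 12 + 1/4 = 49/4
4 + 1/(49/4) = 4 + 4/49 = 200/49
6 + 1/(200/49) = 6 + 49/200 = 1249/200

1249/200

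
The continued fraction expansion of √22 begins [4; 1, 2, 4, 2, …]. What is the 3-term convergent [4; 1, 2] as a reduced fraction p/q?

a_0 = 4: 4/1
a_1 = 1: 5/1
a_2 = 2: 14/3

14/3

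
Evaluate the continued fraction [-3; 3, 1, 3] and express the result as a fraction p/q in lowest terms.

-41/15

Start with 3.
1 + 1/(3/1) = 1 + 1/3 = 4/3
3 + 1/(4/3) = 3 + 3/4 = 15/4
-3 + 1/(15/4) = -3 + 4/15 = -41/15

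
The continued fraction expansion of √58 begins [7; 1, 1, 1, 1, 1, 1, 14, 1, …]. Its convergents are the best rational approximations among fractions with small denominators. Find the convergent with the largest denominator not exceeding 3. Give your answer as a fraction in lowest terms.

a_0 = 7: 7/1  (≤ bound)
a_1 = 1: 8/1  (≤ bound)
a_2 = 1: 15/2  (≤ bound)
a_3 = 1: 23/3  (≤ bound)
a_4 = 1: 38/5  (> 3, stop)

23/3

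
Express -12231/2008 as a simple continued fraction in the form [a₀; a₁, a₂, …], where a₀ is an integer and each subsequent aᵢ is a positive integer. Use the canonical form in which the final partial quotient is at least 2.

[-7; 1, 9, 1, 35, 1, 1, 2]

Apply division with remainder until the remainder is 0:
-12231 ÷ 2008 → quotient -7, remainder 1825
2008 ÷ 1825 → quotient 1, remainder 183
1825 ÷ 183 → quotient 9, remainder 178
183 ÷ 178 → quotient 1, remainder 5
178 ÷ 5 → quotient 35, remainder 3
5 ÷ 3 → quotient 1, remainder 2
3 ÷ 2 → quotient 1, remainder 1
2 ÷ 1 → quotient 2, remainder 0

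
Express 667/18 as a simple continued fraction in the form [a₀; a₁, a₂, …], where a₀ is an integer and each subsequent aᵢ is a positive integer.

Repeatedly divide and take the remainder:
667 ÷ 18 → quotient 37, remainder 1
18 ÷ 1 → quotient 18, remainder 0

[37; 18]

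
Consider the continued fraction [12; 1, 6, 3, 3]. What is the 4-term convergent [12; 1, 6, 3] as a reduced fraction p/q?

283/22

Use the convergent recurrence hₖ = aₖ·hₖ₋₁ + hₖ₋₂ (and likewise for the denominators kₖ):
a_0 = 12: 12/1
a_1 = 1: 13/1
a_2 = 6: 90/7
a_3 = 3: 283/22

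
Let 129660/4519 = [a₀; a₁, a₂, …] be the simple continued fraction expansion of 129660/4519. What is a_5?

2

129660 ÷ 4519 → quotient 28, remainder 3128
4519 ÷ 3128 → quotient 1, remainder 1391
3128 ÷ 1391 → quotient 2, remainder 346
1391 ÷ 346 → quotient 4, remainder 7
346 ÷ 7 → quotient 49, remainder 3
7 ÷ 3 → quotient 2, remainder 1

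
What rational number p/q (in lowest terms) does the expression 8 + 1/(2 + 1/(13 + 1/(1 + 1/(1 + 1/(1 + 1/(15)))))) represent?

a_0 = 8: 8/1
a_1 = 2: 17/2
a_2 = 13: 229/27
a_3 = 1: 246/29
a_4 = 1: 475/56
a_5 = 1: 721/85
a_6 = 15: 11290/1331

11290/1331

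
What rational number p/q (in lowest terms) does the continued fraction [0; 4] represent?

a_0 = 0: 0/1
a_1 = 4: 1/4

1/4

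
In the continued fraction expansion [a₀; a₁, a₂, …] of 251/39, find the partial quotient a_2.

251 ÷ 39 → quotient 6, remainder 17
39 ÷ 17 → quotient 2, remainder 5
17 ÷ 5 → quotient 3, remainder 2

3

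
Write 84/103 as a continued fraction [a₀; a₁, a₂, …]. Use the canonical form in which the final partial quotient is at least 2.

84 = 0·103 + 84, so a_0 = 0
103 = 1·84 + 19, so a_1 = 1
84 = 4·19 + 8, so a_2 = 4
19 = 2·8 + 3, so a_3 = 2
8 = 2·3 + 2, so a_4 = 2
3 = 1·2 + 1, so a_5 = 1
2 = 2·1 + 0, so a_6 = 2

[0; 1, 4, 2, 2, 1, 2]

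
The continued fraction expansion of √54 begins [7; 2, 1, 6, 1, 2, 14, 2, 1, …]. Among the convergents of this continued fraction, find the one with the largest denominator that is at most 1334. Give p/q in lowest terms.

a_0 = 7: 7/1  (≤ bound)
a_1 = 2: 15/2  (≤ bound)
a_2 = 1: 22/3  (≤ bound)
a_3 = 6: 147/20  (≤ bound)
a_4 = 1: 169/23  (≤ bound)
a_5 = 2: 485/66  (≤ bound)
a_6 = 14: 6959/947  (≤ bound)
a_7 = 2: 14403/1960  (> 1334, stop)

6959/947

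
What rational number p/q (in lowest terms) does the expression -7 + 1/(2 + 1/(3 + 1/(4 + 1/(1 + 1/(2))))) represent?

-683/104

Work from the innermost term outward:
Start with 2.
1 + 1/(2/1) = 1 + 1/2 = 3/2
4 + 1/(3/2) = 4 + 2/3 = 14/3
3 + 1/(14/3) = 3 + 3/14 = 45/14
2 + 1/(45/14) = 2 + 14/45 = 104/45
-7 + 1/(104/45) = -7 + 45/104 = -683/104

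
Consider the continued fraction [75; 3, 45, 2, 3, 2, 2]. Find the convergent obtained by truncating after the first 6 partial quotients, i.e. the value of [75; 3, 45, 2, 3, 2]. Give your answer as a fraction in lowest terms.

Start with 2.
3 + 1/(2/1) = 3 + 1/2 = 7/2
2 + 1/(7/2) = 2 + 2/7 = 16/7
45 + 1/(16/7) = 45 + 7/16 = 727/16
3 + 1/(727/16) = 3 + 16/727 = 2197/727
75 + 1/(2197/727) = 75 + 727/2197 = 165502/2197

165502/2197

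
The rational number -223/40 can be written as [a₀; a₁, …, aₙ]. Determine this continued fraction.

[-6; 2, 2, 1, 5]

Run the Euclidean algorithm, recording each quotient:
-223 ÷ 40 → quotient -6, remainder 17
40 ÷ 17 → quotient 2, remainder 6
17 ÷ 6 → quotient 2, remainder 5
6 ÷ 5 → quotient 1, remainder 1
5 ÷ 1 → quotient 5, remainder 0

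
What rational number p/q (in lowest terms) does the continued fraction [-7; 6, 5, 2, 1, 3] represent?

Start with 3.
1 + 1/(3/1) = 1 + 1/3 = 4/3
2 + 1/(4/3) = 2 + 3/4 = 11/4
5 + 1/(11/4) = 5 + 4/11 = 59/11
6 + 1/(59/11) = 6 + 11/59 = 365/59
-7 + 1/(365/59) = -7 + 59/365 = -2496/365

-2496/365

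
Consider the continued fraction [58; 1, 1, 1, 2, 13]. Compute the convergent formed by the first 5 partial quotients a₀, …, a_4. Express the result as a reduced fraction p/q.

Collapse the nested fraction from the inside out:
Start with 2.
1 + 1/(2/1) = 1 + 1/2 = 3/2
1 + 1/(3/2) = 1 + 2/3 = 5/3
1 + 1/(5/3) = 1 + 3/5 = 8/5
58 + 1/(8/5) = 58 + 5/8 = 469/8

469/8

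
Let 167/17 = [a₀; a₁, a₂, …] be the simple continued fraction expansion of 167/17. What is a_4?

2

⌊167/17⌋ = 9, remainder 14
⌊17/14⌋ = 1, remainder 3
⌊14/3⌋ = 4, remainder 2
⌊3/2⌋ = 1, remainder 1
⌊2/1⌋ = 2, remainder 0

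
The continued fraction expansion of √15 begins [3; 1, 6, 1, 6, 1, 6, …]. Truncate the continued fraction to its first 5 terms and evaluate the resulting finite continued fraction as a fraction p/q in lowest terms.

Compute successive convergents:
a_0 = 3: 3/1
a_1 = 1: 4/1
a_2 = 6: 27/7
a_3 = 1: 31/8
a_4 = 6: 213/55

213/55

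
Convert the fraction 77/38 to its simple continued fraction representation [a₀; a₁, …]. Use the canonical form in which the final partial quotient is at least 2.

[2; 38]

Run the Euclidean algorithm, recording each quotient:
77 ÷ 38 → quotient 2, remainder 1
38 ÷ 1 → quotient 38, remainder 0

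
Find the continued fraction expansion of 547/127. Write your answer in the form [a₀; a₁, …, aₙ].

⌊547/127⌋ = 4, remainder 39
⌊127/39⌋ = 3, remainder 10
⌊39/10⌋ = 3, remainder 9
⌊10/9⌋ = 1, remainder 1
⌊9/1⌋ = 9, remainder 0

[4; 3, 3, 1, 9]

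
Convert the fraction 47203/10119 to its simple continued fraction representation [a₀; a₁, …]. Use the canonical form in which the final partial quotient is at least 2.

Run the Euclidean algorithm, recording each quotient:
47203 = 4·10119 + 6727, so a_0 = 4
10119 = 1·6727 + 3392, so a_1 = 1
6727 = 1·3392 + 3335, so a_2 = 1
3392 = 1·3335 + 57, so a_3 = 1
3335 = 58·57 + 29, so a_4 = 58
57 = 1·29 + 28, so a_5 = 1
29 = 1·28 + 1, so a_6 = 1
28 = 28·1 + 0, so a_7 = 28

[4; 1, 1, 1, 58, 1, 1, 28]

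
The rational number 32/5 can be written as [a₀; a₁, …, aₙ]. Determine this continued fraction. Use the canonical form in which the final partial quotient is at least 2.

[6; 2, 2]

Repeatedly divide and take the remainder:
32 = 6·5 + 2, so a_0 = 6
5 = 2·2 + 1, so a_1 = 2
2 = 2·1 + 0, so a_2 = 2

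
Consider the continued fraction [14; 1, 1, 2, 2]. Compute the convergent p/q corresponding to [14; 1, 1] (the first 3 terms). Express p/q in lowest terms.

Starting at the tail and folding back:
Start with 1.
1 + 1/(1/1) = 1 + 1/1 = 2/1
14 + 1/(2/1) = 14 + 1/2 = 29/2

29/2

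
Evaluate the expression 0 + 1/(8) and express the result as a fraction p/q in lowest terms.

1/8

Compute successive convergents:
a_0 = 0: 0/1
a_1 = 8: 1/8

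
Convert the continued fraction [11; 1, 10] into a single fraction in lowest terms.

Start with 10.
1 + 1/(10/1) = 1 + 1/10 = 11/10
11 + 1/(11/10) = 11 + 10/11 = 131/11

131/11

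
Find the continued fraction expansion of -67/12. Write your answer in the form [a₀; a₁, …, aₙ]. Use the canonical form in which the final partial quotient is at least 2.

-67 ÷ 12 → quotient -6, remainder 5
12 ÷ 5 → quotient 2, remainder 2
5 ÷ 2 → quotient 2, remainder 1
2 ÷ 1 → quotient 2, remainder 0

[-6; 2, 2, 2]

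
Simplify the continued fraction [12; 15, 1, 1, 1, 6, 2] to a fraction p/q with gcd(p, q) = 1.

8119/673

Use the convergent recurrence hₖ = aₖ·hₖ₋₁ + hₖ₋₂ (and likewise for the denominators kₖ):
a_0 = 12: 12/1
a_1 = 15: 181/15
a_2 = 1: 193/16
a_3 = 1: 374/31
a_4 = 1: 567/47
a_5 = 6: 3776/313
a_6 = 2: 8119/673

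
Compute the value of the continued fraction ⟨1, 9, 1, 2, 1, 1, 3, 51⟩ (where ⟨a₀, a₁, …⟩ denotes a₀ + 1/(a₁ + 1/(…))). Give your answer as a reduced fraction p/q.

a_0 = 1: 1/1
a_1 = 9: 10/9
a_2 = 1: 11/10
a_3 = 2: 32/29
a_4 = 1: 43/39
a_5 = 1: 75/68
a_6 = 3: 268/243
a_7 = 51: 13743/12461

13743/12461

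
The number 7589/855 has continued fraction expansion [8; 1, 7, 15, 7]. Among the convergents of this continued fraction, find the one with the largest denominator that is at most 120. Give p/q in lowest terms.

71/8

a_0 = 8: 8/1  (≤ bound)
a_1 = 1: 9/1  (≤ bound)
a_2 = 7: 71/8  (≤ bound)
a_3 = 15: 1074/121  (> 120, stop)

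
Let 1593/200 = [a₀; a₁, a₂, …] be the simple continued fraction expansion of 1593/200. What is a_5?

3

1593 ÷ 200 → quotient 7, remainder 193
200 ÷ 193 → quotient 1, remainder 7
193 ÷ 7 → quotient 27, remainder 4
7 ÷ 4 → quotient 1, remainder 3
4 ÷ 3 → quotient 1, remainder 1
3 ÷ 1 → quotient 3, remainder 0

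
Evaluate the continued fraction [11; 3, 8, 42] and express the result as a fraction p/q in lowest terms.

a_0 = 11: 11/1
a_1 = 3: 34/3
a_2 = 8: 283/25
a_3 = 42: 11920/1053

11920/1053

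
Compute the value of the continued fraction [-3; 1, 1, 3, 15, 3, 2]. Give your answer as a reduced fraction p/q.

Build up convergents one term at a time:
a_0 = -3: -3/1
a_1 = 1: -2/1
a_2 = 1: -5/2
a_3 = 3: -17/7
a_4 = 15: -260/107
a_5 = 3: -797/328
a_6 = 2: -1854/763

-1854/763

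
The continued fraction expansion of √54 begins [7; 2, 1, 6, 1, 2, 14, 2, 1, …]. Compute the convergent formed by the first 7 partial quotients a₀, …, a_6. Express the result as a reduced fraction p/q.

Compute successive convergents:
a_0 = 7: 7/1
a_1 = 2: 15/2
a_2 = 1: 22/3
a_3 = 6: 147/20
a_4 = 1: 169/23
a_5 = 2: 485/66
a_6 = 14: 6959/947

6959/947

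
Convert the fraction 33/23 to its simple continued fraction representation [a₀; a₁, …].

[1; 2, 3, 3]

Repeatedly divide and take the remainder:
33 ÷ 23 → quotient 1, remainder 10
23 ÷ 10 → quotient 2, remainder 3
10 ÷ 3 → quotient 3, remainder 1
3 ÷ 1 → quotient 3, remainder 0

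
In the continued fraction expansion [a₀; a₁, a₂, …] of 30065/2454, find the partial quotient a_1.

3

30065 = 12·2454 + 617, so a_0 = 12
2454 = 3·617 + 603, so a_1 = 3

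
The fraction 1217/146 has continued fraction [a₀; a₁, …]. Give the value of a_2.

1217 ÷ 146 → quotient 8, remainder 49
146 ÷ 49 → quotient 2, remainder 48
49 ÷ 48 → quotient 1, remainder 1

1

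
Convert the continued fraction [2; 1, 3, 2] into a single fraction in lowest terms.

a_0 = 2: 2/1
a_1 = 1: 3/1
a_2 = 3: 11/4
a_3 = 2: 25/9

25/9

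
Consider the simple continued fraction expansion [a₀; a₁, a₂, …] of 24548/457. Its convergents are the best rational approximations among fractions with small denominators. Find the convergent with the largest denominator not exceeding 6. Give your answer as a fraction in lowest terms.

a_0 = 53: 53/1  (≤ bound)
a_1 = 1: 54/1  (≤ bound)
a_2 = 2: 161/3  (≤ bound)
a_3 = 1: 215/4  (≤ bound)
a_4 = 1: 376/7  (> 6, stop)

215/4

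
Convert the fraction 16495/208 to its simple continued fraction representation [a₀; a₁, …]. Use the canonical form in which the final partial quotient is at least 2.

[79; 3, 3, 3, 6]

16495 ÷ 208 → quotient 79, remainder 63
208 ÷ 63 → quotient 3, remainder 19
63 ÷ 19 → quotient 3, remainder 6
19 ÷ 6 → quotient 3, remainder 1
6 ÷ 1 → quotient 6, remainder 0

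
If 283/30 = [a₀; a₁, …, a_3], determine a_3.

283 = 9·30 + 13, so a_0 = 9
30 = 2·13 + 4, so a_1 = 2
13 = 3·4 + 1, so a_2 = 3
4 = 4·1 + 0, so a_3 = 4

4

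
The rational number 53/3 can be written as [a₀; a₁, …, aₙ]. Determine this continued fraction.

Apply division with remainder until the remainder is 0:
53 = 17·3 + 2, so a_0 = 17
3 = 1·2 + 1, so a_1 = 1
2 = 2·1 + 0, so a_2 = 2

[17; 1, 2]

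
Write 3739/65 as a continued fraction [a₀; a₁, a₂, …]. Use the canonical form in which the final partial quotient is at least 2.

3739 ÷ 65 → quotient 57, remainder 34
65 ÷ 34 → quotient 1, remainder 31
34 ÷ 31 → quotient 1, remainder 3
31 ÷ 3 → quotient 10, remainder 1
3 ÷ 1 → quotient 3, remainder 0

[57; 1, 1, 10, 3]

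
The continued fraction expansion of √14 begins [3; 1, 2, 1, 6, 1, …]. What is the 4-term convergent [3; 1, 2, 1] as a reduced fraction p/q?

15/4

Start with 1.
2 + 1/(1/1) = 2 + 1/1 = 3/1
1 + 1/(3/1) = 1 + 1/3 = 4/3
3 + 1/(4/3) = 3 + 3/4 = 15/4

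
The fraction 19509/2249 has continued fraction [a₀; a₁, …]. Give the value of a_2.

⌊19509/2249⌋ = 8, remainder 1517
⌊2249/1517⌋ = 1, remainder 732
⌊1517/732⌋ = 2, remainder 53

2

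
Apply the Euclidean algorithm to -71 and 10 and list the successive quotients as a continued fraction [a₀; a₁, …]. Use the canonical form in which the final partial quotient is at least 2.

[-8; 1, 9]

-71 ÷ 10 → quotient -8, remainder 9
10 ÷ 9 → quotient 1, remainder 1
9 ÷ 1 → quotient 9, remainder 0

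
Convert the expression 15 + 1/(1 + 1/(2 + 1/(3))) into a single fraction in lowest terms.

157/10

Use the convergent recurrence hₖ = aₖ·hₖ₋₁ + hₖ₋₂ (and likewise for the denominators kₖ):
a_0 = 15: 15/1
a_1 = 1: 16/1
a_2 = 2: 47/3
a_3 = 3: 157/10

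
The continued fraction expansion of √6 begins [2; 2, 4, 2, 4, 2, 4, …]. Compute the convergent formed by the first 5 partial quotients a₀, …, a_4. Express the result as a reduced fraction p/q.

218/89

Compute successive convergents:
a_0 = 2: 2/1
a_1 = 2: 5/2
a_2 = 4: 22/9
a_3 = 2: 49/20
a_4 = 4: 218/89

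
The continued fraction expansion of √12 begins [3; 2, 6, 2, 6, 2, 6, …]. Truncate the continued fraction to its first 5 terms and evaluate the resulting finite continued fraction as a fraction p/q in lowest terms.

Use the convergent recurrence hₖ = aₖ·hₖ₋₁ + hₖ₋₂ (and likewise for the denominators kₖ):
a_0 = 3: 3/1
a_1 = 2: 7/2
a_2 = 6: 45/13
a_3 = 2: 97/28
a_4 = 6: 627/181

627/181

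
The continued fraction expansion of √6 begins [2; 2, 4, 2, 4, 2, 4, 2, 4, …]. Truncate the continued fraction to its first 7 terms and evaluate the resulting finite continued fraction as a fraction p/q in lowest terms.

2158/881

a_0 = 2: 2/1
a_1 = 2: 5/2
a_2 = 4: 22/9
a_3 = 2: 49/20
a_4 = 4: 218/89
a_5 = 2: 485/198
a_6 = 4: 2158/881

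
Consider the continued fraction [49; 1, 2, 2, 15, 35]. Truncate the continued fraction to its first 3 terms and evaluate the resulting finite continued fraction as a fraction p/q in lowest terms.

Starting at the tail and folding back:
Start with 2.
1 + 1/(2/1) = 1 + 1/2 = 3/2
49 + 1/(3/2) = 49 + 2/3 = 149/3

149/3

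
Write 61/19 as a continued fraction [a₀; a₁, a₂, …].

Run the Euclidean algorithm, recording each quotient:
⌊61/19⌋ = 3, remainder 4
⌊19/4⌋ = 4, remainder 3
⌊4/3⌋ = 1, remainder 1
⌊3/1⌋ = 3, remainder 0

[3; 4, 1, 3]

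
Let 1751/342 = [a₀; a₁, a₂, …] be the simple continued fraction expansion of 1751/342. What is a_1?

Apply division with remainder until the remainder is 0:
⌊1751/342⌋ = 5, remainder 41
⌊342/41⌋ = 8, remainder 14

8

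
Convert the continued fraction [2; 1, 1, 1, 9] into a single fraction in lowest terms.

77/29

a_0 = 2: 2/1
a_1 = 1: 3/1
a_2 = 1: 5/2
a_3 = 1: 8/3
a_4 = 9: 77/29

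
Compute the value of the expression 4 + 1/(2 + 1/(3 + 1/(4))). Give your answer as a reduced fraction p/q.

133/30

Start with 4.
3 + 1/(4/1) = 3 + 1/4 = 13/4
2 + 1/(13/4) = 2 + 4/13 = 30/13
4 + 1/(30/13) = 4 + 13/30 = 133/30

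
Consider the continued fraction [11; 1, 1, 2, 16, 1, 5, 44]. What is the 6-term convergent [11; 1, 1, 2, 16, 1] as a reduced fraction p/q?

1009/87

Start with 1.
16 + 1/(1/1) = 16 + 1/1 = 17/1
2 + 1/(17/1) = 2 + 1/17 = 35/17
1 + 1/(35/17) = 1 + 17/35 = 52/35
1 + 1/(52/35) = 1 + 35/52 = 87/52
11 + 1/(87/52) = 11 + 52/87 = 1009/87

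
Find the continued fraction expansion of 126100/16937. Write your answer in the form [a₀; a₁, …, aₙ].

[7; 2, 4, 15, 3, 40]

126100 = 7·16937 + 7541, so a_0 = 7
16937 = 2·7541 + 1855, so a_1 = 2
7541 = 4·1855 + 121, so a_2 = 4
1855 = 15·121 + 40, so a_3 = 15
121 = 3·40 + 1, so a_4 = 3
40 = 40·1 + 0, so a_5 = 40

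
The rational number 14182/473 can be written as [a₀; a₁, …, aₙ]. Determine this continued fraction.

[29; 1, 58, 8]

⌊14182/473⌋ = 29, remainder 465
⌊473/465⌋ = 1, remainder 8
⌊465/8⌋ = 58, remainder 1
⌊8/1⌋ = 8, remainder 0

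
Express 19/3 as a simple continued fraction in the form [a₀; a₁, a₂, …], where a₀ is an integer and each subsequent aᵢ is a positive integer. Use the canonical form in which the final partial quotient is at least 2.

⌊19/3⌋ = 6, remainder 1
⌊3/1⌋ = 3, remainder 0

[6; 3]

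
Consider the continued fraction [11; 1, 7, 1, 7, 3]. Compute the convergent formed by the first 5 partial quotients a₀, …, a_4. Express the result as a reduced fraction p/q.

844/71

a_0 = 11: 11/1
a_1 = 1: 12/1
a_2 = 7: 95/8
a_3 = 1: 107/9
a_4 = 7: 844/71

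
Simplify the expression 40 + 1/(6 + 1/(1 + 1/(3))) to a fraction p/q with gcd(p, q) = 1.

1084/27

Collapse the nested fraction from the inside out:
Start with 3.
1 + 1/(3/1) = 1 + 1/3 = 4/3
6 + 1/(4/3) = 6 + 3/4 = 27/4
40 + 1/(27/4) = 40 + 4/27 = 1084/27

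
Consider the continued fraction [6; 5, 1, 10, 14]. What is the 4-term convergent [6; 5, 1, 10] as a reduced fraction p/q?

a_0 = 6: 6/1
a_1 = 5: 31/5
a_2 = 1: 37/6
a_3 = 10: 401/65

401/65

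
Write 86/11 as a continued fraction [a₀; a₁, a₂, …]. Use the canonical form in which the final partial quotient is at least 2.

[7; 1, 4, 2]

86 = 7·11 + 9, so a_0 = 7
11 = 1·9 + 2, so a_1 = 1
9 = 4·2 + 1, so a_2 = 4
2 = 2·1 + 0, so a_3 = 2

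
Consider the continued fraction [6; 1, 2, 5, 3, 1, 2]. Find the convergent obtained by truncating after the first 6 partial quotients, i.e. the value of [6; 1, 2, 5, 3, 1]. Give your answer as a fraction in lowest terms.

448/67

a_0 = 6: 6/1
a_1 = 1: 7/1
a_2 = 2: 20/3
a_3 = 5: 107/16
a_4 = 3: 341/51
a_5 = 1: 448/67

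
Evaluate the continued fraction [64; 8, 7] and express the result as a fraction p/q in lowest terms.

3655/57

Build up convergents one term at a time:
a_0 = 64: 64/1
a_1 = 8: 513/8
a_2 = 7: 3655/57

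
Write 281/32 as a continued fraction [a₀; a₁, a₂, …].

[8; 1, 3, 1, 1, 3]

Apply division with remainder until the remainder is 0:
⌊281/32⌋ = 8, remainder 25
⌊32/25⌋ = 1, remainder 7
⌊25/7⌋ = 3, remainder 4
⌊7/4⌋ = 1, remainder 3
⌊4/3⌋ = 1, remainder 1
⌊3/1⌋ = 3, remainder 0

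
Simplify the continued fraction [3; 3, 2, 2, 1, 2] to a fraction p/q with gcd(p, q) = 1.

214/65

Start with 2.
1 + 1/(2/1) = 1 + 1/2 = 3/2
2 + 1/(3/2) = 2 + 2/3 = 8/3
2 + 1/(8/3) = 2 + 3/8 = 19/8
3 + 1/(19/8) = 3 + 8/19 = 65/19
3 + 1/(65/19) = 3 + 19/65 = 214/65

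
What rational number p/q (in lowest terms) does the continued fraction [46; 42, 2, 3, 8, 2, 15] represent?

Collapse the nested fraction from the inside out:
Start with 15.
2 + 1/(15/1) = 2 + 1/15 = 31/15
8 + 1/(31/15) = 8 + 15/31 = 263/31
3 + 1/(263/31) = 3 + 31/263 = 820/263
2 + 1/(820/263) = 2 + 263/820 = 1903/820
42 + 1/(1903/820) = 42 + 820/1903 = 80746/1903
46 + 1/(80746/1903) = 46 + 1903/80746 = 3716219/80746

3716219/80746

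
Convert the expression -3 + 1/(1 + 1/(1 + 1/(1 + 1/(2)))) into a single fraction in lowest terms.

Work from the innermost term outward:
Start with 2.
1 + 1/(2/1) = 1 + 1/2 = 3/2
1 + 1/(3/2) = 1 + 2/3 = 5/3
1 + 1/(5/3) = 1 + 3/5 = 8/5
-3 + 1/(8/5) = -3 + 5/8 = -19/8

-19/8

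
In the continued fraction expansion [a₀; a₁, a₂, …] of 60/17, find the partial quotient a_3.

8

60 = 3·17 + 9, so a_0 = 3
17 = 1·9 + 8, so a_1 = 1
9 = 1·8 + 1, so a_2 = 1
8 = 8·1 + 0, so a_3 = 8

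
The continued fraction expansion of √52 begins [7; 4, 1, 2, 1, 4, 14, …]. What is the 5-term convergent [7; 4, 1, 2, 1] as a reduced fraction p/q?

137/19

Use the convergent recurrence hₖ = aₖ·hₖ₋₁ + hₖ₋₂ (and likewise for the denominators kₖ):
a_0 = 7: 7/1
a_1 = 4: 29/4
a_2 = 1: 36/5
a_3 = 2: 101/14
a_4 = 1: 137/19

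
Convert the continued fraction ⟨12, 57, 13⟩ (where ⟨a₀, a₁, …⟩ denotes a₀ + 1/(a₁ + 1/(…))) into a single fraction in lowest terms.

a_0 = 12: 12/1
a_1 = 57: 685/57
a_2 = 13: 8917/742

8917/742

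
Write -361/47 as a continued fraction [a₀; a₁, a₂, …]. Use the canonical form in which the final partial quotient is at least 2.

[-8; 3, 7, 2]

Run the Euclidean algorithm, recording each quotient:
-361 = -8·47 + 15, so a_0 = -8
47 = 3·15 + 2, so a_1 = 3
15 = 7·2 + 1, so a_2 = 7
2 = 2·1 + 0, so a_3 = 2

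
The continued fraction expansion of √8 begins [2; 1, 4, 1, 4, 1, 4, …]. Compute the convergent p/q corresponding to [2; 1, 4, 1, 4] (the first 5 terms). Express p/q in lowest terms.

82/29

Compute successive convergents:
a_0 = 2: 2/1
a_1 = 1: 3/1
a_2 = 4: 14/5
a_3 = 1: 17/6
a_4 = 4: 82/29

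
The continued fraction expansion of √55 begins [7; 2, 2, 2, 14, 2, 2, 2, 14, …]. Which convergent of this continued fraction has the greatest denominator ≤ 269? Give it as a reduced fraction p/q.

1283/173

List convergents until the denominator exceeds the bound:
a_0 = 7: 7/1  (≤ bound)
a_1 = 2: 15/2  (≤ bound)
a_2 = 2: 37/5  (≤ bound)
a_3 = 2: 89/12  (≤ bound)
a_4 = 14: 1283/173  (≤ bound)
a_5 = 2: 2655/358  (> 269, stop)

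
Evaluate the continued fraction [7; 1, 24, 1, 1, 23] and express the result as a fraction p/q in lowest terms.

a_0 = 7: 7/1
a_1 = 1: 8/1
a_2 = 24: 199/25
a_3 = 1: 207/26
a_4 = 1: 406/51
a_5 = 23: 9545/1199

9545/1199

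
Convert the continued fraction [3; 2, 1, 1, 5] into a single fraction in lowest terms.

95/28

Start with 5.
1 + 1/(5/1) = 1 + 1/5 = 6/5
1 + 1/(6/5) = 1 + 5/6 = 11/6
2 + 1/(11/6) = 2 + 6/11 = 28/11
3 + 1/(28/11) = 3 + 11/28 = 95/28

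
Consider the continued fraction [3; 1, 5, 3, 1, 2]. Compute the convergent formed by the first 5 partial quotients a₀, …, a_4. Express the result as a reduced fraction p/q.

Compute successive convergents:
a_0 = 3: 3/1
a_1 = 1: 4/1
a_2 = 5: 23/6
a_3 = 3: 73/19
a_4 = 1: 96/25

96/25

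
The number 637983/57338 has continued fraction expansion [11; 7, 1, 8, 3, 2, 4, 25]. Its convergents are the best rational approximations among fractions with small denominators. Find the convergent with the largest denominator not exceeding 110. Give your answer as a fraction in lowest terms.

a_0 = 11: 11/1  (≤ bound)
a_1 = 7: 78/7  (≤ bound)
a_2 = 1: 89/8  (≤ bound)
a_3 = 8: 790/71  (≤ bound)
a_4 = 3: 2459/221  (> 110, stop)

790/71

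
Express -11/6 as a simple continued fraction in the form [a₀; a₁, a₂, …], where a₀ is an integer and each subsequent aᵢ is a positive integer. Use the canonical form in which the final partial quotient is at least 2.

-11 = -2·6 + 1, so a_0 = -2
6 = 6·1 + 0, so a_1 = 6

[-2; 6]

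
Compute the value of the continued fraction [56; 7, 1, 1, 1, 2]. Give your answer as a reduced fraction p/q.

3424/61

a_0 = 56: 56/1
a_1 = 7: 393/7
a_2 = 1: 449/8
a_3 = 1: 842/15
a_4 = 1: 1291/23
a_5 = 2: 3424/61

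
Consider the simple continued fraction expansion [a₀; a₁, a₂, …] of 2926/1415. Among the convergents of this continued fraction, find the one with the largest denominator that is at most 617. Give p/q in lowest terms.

List convergents until the denominator exceeds the bound:
a_0 = 2: 2/1  (≤ bound)
a_1 = 14: 29/14  (≤ bound)
a_2 = 1: 31/15  (≤ bound)
a_3 = 2: 91/44  (≤ bound)
a_4 = 1: 122/59  (≤ bound)
a_5 = 5: 701/339  (≤ bound)
a_6 = 4: 2926/1415  (> 617, stop)

701/339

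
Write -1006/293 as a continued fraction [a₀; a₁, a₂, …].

Run the Euclidean algorithm, recording each quotient:
-1006 = -4·293 + 166, so a_0 = -4
293 = 1·166 + 127, so a_1 = 1
166 = 1·127 + 39, so a_2 = 1
127 = 3·39 + 10, so a_3 = 3
39 = 3·10 + 9, so a_4 = 3
10 = 1·9 + 1, so a_5 = 1
9 = 9·1 + 0, so a_6 = 9

[-4; 1, 1, 3, 3, 1, 9]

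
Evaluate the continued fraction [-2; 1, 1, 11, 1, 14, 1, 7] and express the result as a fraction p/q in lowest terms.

Starting at the tail and folding back:
Start with 7.
1 + 1/(7/1) = 1 + 1/7 = 8/7
14 + 1/(8/7) = 14 + 7/8 = 119/8
1 + 1/(119/8) = 1 + 8/119 = 127/119
11 + 1/(127/119) = 11 + 119/127 = 1516/127
1 + 1/(1516/127) = 1 + 127/1516 = 1643/1516
1 + 1/(1643/1516) = 1 + 1516/1643 = 3159/1643
-2 + 1/(3159/1643) = -2 + 1643/3159 = -4675/3159

-4675/3159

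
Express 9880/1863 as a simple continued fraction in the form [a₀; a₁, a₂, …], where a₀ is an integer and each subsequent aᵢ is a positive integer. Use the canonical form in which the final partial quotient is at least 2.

[5; 3, 3, 2, 1, 3, 15]

9880 = 5·1863 + 565, so a_0 = 5
1863 = 3·565 + 168, so a_1 = 3
565 = 3·168 + 61, so a_2 = 3
168 = 2·61 + 46, so a_3 = 2
61 = 1·46 + 15, so a_4 = 1
46 = 3·15 + 1, so a_5 = 3
15 = 15·1 + 0, so a_6 = 15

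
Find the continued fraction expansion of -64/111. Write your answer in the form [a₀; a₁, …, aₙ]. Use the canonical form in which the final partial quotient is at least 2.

[-1; 2, 2, 1, 3, 4]

Run the Euclidean algorithm, recording each quotient:
⌊-64/111⌋ = -1, remainder 47
⌊111/47⌋ = 2, remainder 17
⌊47/17⌋ = 2, remainder 13
⌊17/13⌋ = 1, remainder 4
⌊13/4⌋ = 3, remainder 1
⌊4/1⌋ = 4, remainder 0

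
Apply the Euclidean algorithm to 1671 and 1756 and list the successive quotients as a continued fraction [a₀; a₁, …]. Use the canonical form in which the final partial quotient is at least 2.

⌊1671/1756⌋ = 0, remainder 1671
⌊1756/1671⌋ = 1, remainder 85
⌊1671/85⌋ = 19, remainder 56
⌊85/56⌋ = 1, remainder 29
⌊56/29⌋ = 1, remainder 27
⌊29/27⌋ = 1, remainder 2
⌊27/2⌋ = 13, remainder 1
⌊2/1⌋ = 2, remainder 0

[0; 1, 19, 1, 1, 1, 13, 2]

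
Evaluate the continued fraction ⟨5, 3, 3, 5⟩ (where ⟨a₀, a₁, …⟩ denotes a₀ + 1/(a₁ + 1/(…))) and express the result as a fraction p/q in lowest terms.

281/53

Use the convergent recurrence hₖ = aₖ·hₖ₋₁ + hₖ₋₂ (and likewise for the denominators kₖ):
a_0 = 5: 5/1
a_1 = 3: 16/3
a_2 = 3: 53/10
a_3 = 5: 281/53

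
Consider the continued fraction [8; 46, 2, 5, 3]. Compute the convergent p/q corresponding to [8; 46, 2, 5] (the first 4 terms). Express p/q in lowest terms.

4099/511

Start with 5.
2 + 1/(5/1) = 2 + 1/5 = 11/5
46 + 1/(11/5) = 46 + 5/11 = 511/11
8 + 1/(511/11) = 8 + 11/511 = 4099/511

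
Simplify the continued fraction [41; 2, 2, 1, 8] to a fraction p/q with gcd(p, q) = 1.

Start with 8.
1 + 1/(8/1) = 1 + 1/8 = 9/8
2 + 1/(9/8) = 2 + 8/9 = 26/9
2 + 1/(26/9) = 2 + 9/26 = 61/26
41 + 1/(61/26) = 41 + 26/61 = 2527/61

2527/61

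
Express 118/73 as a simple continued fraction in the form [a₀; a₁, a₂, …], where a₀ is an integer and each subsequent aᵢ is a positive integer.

118 = 1·73 + 45, so a_0 = 1
73 = 1·45 + 28, so a_1 = 1
45 = 1·28 + 17, so a_2 = 1
28 = 1·17 + 11, so a_3 = 1
17 = 1·11 + 6, so a_4 = 1
11 = 1·6 + 5, so a_5 = 1
6 = 1·5 + 1, so a_6 = 1
5 = 5·1 + 0, so a_7 = 5

[1; 1, 1, 1, 1, 1, 1, 5]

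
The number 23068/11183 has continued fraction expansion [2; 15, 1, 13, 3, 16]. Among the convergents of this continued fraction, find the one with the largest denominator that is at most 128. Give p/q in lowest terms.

33/16

a_0 = 2: 2/1  (≤ bound)
a_1 = 15: 31/15  (≤ bound)
a_2 = 1: 33/16  (≤ bound)
a_3 = 13: 460/223  (> 128, stop)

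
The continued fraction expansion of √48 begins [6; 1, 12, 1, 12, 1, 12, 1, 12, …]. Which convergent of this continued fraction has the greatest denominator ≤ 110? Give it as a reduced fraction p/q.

List convergents until the denominator exceeds the bound:
a_0 = 6: 6/1  (≤ bound)
a_1 = 1: 7/1  (≤ bound)
a_2 = 12: 90/13  (≤ bound)
a_3 = 1: 97/14  (≤ bound)
a_4 = 12: 1254/181  (> 110, stop)

97/14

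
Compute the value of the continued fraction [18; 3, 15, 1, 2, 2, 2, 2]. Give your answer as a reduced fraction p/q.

36158/1973

Start with 2.
2 + 1/(2/1) = 2 + 1/2 = 5/2
2 + 1/(5/2) = 2 + 2/5 = 12/5
2 + 1/(12/5) = 2 + 5/12 = 29/12
1 + 1/(29/12) = 1 + 12/29 = 41/29
15 + 1/(41/29) = 15 + 29/41 = 644/41
3 + 1/(644/41) = 3 + 41/644 = 1973/644
18 + 1/(1973/644) = 18 + 644/1973 = 36158/1973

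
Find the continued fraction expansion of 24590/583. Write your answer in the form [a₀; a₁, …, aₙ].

[42; 5, 1, 1, 1, 1, 6, 3]

⌊24590/583⌋ = 42, remainder 104
⌊583/104⌋ = 5, remainder 63
⌊104/63⌋ = 1, remainder 41
⌊63/41⌋ = 1, remainder 22
⌊41/22⌋ = 1, remainder 19
⌊22/19⌋ = 1, remainder 3
⌊19/3⌋ = 6, remainder 1
⌊3/1⌋ = 3, remainder 0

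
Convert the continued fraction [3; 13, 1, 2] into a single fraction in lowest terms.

Starting at the tail and folding back:
Start with 2.
1 + 1/(2/1) = 1 + 1/2 = 3/2
13 + 1/(3/2) = 13 + 2/3 = 41/3
3 + 1/(41/3) = 3 + 3/41 = 126/41

126/41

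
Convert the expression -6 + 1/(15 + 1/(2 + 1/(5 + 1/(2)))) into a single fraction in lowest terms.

-2202/371

Use the convergent recurrence hₖ = aₖ·hₖ₋₁ + hₖ₋₂ (and likewise for the denominators kₖ):
a_0 = -6: -6/1
a_1 = 15: -89/15
a_2 = 2: -184/31
a_3 = 5: -1009/170
a_4 = 2: -2202/371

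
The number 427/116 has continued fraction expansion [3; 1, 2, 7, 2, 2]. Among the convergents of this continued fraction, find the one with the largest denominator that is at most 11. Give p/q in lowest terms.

List convergents until the denominator exceeds the bound:
a_0 = 3: 3/1  (≤ bound)
a_1 = 1: 4/1  (≤ bound)
a_2 = 2: 11/3  (≤ bound)
a_3 = 7: 81/22  (> 11, stop)

11/3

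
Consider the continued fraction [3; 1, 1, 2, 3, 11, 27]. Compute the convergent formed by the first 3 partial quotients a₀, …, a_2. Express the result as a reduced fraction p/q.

a_0 = 3: 3/1
a_1 = 1: 4/1
a_2 = 1: 7/2

7/2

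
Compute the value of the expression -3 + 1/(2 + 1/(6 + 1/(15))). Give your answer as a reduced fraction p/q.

a_0 = -3: -3/1
a_1 = 2: -5/2
a_2 = 6: -33/13
a_3 = 15: -500/197

-500/197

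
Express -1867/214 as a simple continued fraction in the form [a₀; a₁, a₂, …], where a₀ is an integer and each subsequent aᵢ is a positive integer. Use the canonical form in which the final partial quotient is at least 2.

-1867 ÷ 214 → quotient -9, remainder 59
214 ÷ 59 → quotient 3, remainder 37
59 ÷ 37 → quotient 1, remainder 22
37 ÷ 22 → quotient 1, remainder 15
22 ÷ 15 → quotient 1, remainder 7
15 ÷ 7 → quotient 2, remainder 1
7 ÷ 1 → quotient 7, remainder 0

[-9; 3, 1, 1, 1, 2, 7]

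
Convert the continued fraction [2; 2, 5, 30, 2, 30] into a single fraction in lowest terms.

50525/20582

Build up convergents one term at a time:
a_0 = 2: 2/1
a_1 = 2: 5/2
a_2 = 5: 27/11
a_3 = 30: 815/332
a_4 = 2: 1657/675
a_5 = 30: 50525/20582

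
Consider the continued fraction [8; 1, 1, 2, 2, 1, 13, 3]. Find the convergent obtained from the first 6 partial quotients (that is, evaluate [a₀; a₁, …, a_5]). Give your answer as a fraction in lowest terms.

Start with 1.
2 + 1/(1/1) = 2 + 1/1 = 3/1
2 + 1/(3/1) = 2 + 1/3 = 7/3
1 + 1/(7/3) = 1 + 3/7 = 10/7
1 + 1/(10/7) = 1 + 7/10 = 17/10
8 + 1/(17/10) = 8 + 10/17 = 146/17

146/17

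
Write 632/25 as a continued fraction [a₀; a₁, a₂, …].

[25; 3, 1, 1, 3]

⌊632/25⌋ = 25, remainder 7
⌊25/7⌋ = 3, remainder 4
⌊7/4⌋ = 1, remainder 3
⌊4/3⌋ = 1, remainder 1
⌊3/1⌋ = 3, remainder 0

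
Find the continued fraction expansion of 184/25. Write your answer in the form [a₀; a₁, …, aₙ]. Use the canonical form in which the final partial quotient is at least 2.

184 ÷ 25 → quotient 7, remainder 9
25 ÷ 9 → quotient 2, remainder 7
9 ÷ 7 → quotient 1, remainder 2
7 ÷ 2 → quotient 3, remainder 1
2 ÷ 1 → quotient 2, remainder 0

[7; 2, 1, 3, 2]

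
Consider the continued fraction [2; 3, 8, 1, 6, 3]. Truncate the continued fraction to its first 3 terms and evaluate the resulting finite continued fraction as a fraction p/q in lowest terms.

Use the convergent recurrence hₖ = aₖ·hₖ₋₁ + hₖ₋₂ (and likewise for the denominators kₖ):
a_0 = 2: 2/1
a_1 = 3: 7/3
a_2 = 8: 58/25

58/25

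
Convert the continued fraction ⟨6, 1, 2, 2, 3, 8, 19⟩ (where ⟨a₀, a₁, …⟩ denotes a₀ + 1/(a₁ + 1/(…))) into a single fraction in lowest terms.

Collapse the nested fraction from the inside out:
Start with 19.
8 + 1/(19/1) = 8 + 1/19 = 153/19
3 + 1/(153/19) = 3 + 19/153 = 478/153
2 + 1/(478/153) = 2 + 153/478 = 1109/478
2 + 1/(1109/478) = 2 + 478/1109 = 2696/1109
1 + 1/(2696/1109) = 1 + 1109/2696 = 3805/2696
6 + 1/(3805/2696) = 6 + 2696/3805 = 25526/3805

25526/3805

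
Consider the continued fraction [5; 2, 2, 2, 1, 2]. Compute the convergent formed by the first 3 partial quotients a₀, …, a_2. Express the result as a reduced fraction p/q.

Build up convergents one term at a time:
a_0 = 5: 5/1
a_1 = 2: 11/2
a_2 = 2: 27/5

27/5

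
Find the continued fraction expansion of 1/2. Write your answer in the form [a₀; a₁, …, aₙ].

[0; 2]

1 ÷ 2 → quotient 0, remainder 1
2 ÷ 1 → quotient 2, remainder 0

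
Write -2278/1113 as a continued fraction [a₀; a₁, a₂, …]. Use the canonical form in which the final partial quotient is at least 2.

[-3; 1, 20, 2, 2, 10]

-2278 = -3·1113 + 1061, so a_0 = -3
1113 = 1·1061 + 52, so a_1 = 1
1061 = 20·52 + 21, so a_2 = 20
52 = 2·21 + 10, so a_3 = 2
21 = 2·10 + 1, so a_4 = 2
10 = 10·1 + 0, so a_5 = 10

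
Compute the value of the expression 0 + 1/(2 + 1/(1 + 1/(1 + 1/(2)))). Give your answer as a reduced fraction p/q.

5/13

a_0 = 0: 0/1
a_1 = 2: 1/2
a_2 = 1: 1/3
a_3 = 1: 2/5
a_4 = 2: 5/13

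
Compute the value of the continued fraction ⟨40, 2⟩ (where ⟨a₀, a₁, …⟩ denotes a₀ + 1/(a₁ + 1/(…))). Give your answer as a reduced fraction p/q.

81/2

Build up convergents one term at a time:
a_0 = 40: 40/1
a_1 = 2: 81/2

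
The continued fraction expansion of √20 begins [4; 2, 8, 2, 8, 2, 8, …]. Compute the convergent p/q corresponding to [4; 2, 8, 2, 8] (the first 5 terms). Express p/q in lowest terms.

1364/305

a_0 = 4: 4/1
a_1 = 2: 9/2
a_2 = 8: 76/17
a_3 = 2: 161/36
a_4 = 8: 1364/305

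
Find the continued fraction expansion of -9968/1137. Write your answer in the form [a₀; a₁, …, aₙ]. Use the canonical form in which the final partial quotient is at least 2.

[-9; 4, 3, 2, 3, 1, 3, 2]

Repeatedly divide and take the remainder:
⌊-9968/1137⌋ = -9, remainder 265
⌊1137/265⌋ = 4, remainder 77
⌊265/77⌋ = 3, remainder 34
⌊77/34⌋ = 2, remainder 9
⌊34/9⌋ = 3, remainder 7
⌊9/7⌋ = 1, remainder 2
⌊7/2⌋ = 3, remainder 1
⌊2/1⌋ = 2, remainder 0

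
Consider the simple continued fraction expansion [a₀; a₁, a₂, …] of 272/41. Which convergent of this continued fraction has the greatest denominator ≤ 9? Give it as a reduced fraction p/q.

List convergents until the denominator exceeds the bound:
a_0 = 6: 6/1  (≤ bound)
a_1 = 1: 7/1  (≤ bound)
a_2 = 1: 13/2  (≤ bound)
a_3 = 1: 20/3  (≤ bound)
a_4 = 2: 53/8  (≤ bound)
a_5 = 1: 73/11  (> 9, stop)

53/8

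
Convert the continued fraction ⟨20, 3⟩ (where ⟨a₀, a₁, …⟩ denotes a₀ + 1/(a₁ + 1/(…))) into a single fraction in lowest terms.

61/3

Start with 3.
20 + 1/(3/1) = 20 + 1/3 = 61/3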